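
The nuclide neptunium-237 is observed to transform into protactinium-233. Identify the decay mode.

ΔA = 233 − 237 = -4; ΔZ = 91 − 93 = -2.
A drops by 4 and Z drops by 2 — the signature of alpha emission.

alpha decay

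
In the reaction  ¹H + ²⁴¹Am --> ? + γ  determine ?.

Conserve mass number: 1 + 241 = A + 0, so A = 242.
Conserve atomic number: 1 + 95 = Z + 0, so Z = 96.
Z = 96 is curium, so the species is ²⁴²Cm.

Cm-242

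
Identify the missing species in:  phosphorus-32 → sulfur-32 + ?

beta-minus particle

Conserve mass number: 32 = 32 + A, so A = 0.
Conserve atomic number: 15 = 16 + Z, so Z = -1.
A = 0 and Z = -1 is e⁻ — a beta-minus particle.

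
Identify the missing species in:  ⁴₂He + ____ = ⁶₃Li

Conserve mass number: 4 + A = 6, so A = 2.
Conserve atomic number: 2 + Z = 3, so Z = 1.
A = 2 and Z = 1 is ²₁H — a deuteron.

deuteron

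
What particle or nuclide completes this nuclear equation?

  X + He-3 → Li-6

triton

Conserve mass number: A + 3 = 6, so A = 3.
Conserve atomic number: Z + 2 = 3, so Z = 1.
A = 3 and Z = 1 is H-3 — a triton.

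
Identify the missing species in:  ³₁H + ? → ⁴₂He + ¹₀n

deuteron

Conserve mass number: 3 + A = 4 + 1, so A = 2.
Conserve atomic number: 1 + Z = 2 + 0, so Z = 1.
A = 2 and Z = 1 is ²₁H — a deuteron.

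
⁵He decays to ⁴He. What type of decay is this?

neutron emission

ΔA = 4 − 5 = -1; ΔZ = 2 − 2 = +0.
A drops by 1 with Z unchanged — a neutron was emitted.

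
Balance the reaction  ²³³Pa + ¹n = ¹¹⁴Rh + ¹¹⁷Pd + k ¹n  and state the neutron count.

Conserve mass number: 234 = 114 + 117 + k, so k = 234 − 231 = 3.
Check atomic number: 91 = 45 + 46 + 0 = 91. ✓

3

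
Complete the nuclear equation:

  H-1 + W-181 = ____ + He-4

Conserve mass number: 1 + 181 = A + 4, so A = 178.
Conserve atomic number: 1 + 74 = Z + 2, so Z = 73.
Z = 73 is tantalum, so the species is Ta-178.

Ta-178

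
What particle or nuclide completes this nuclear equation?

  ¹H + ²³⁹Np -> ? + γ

Pu-240

Conserve mass number: 1 + 239 = A + 0, so A = 240.
Conserve atomic number: 1 + 93 = Z + 0, so Z = 94.
Z = 94 is plutonium, so the species is ²⁴⁰Pu.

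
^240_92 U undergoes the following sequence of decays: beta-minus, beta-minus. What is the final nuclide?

Pu-240

Start: (A, Z) = (240, 92).
After β⁻: (240, 93).
After β⁻: (240, 94).
Z = 94 is plutonium.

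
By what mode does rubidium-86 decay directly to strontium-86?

ΔA = 86 − 86 = 0; ΔZ = 38 − 37 = +1.
A is unchanged and Z rises by 1 — a neutron has become a proton (β⁻ decay).

beta-minus decay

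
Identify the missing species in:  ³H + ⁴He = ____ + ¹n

Li-6

Conserve mass number: 3 + 4 = A + 1, so A = 6.
Conserve atomic number: 1 + 2 = Z + 0, so Z = 3.
Z = 3 is lithium, so the species is ⁶Li.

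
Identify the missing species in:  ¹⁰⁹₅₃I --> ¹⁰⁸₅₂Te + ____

proton

Conserve mass number: 109 = 108 + A, so A = 1.
Conserve atomic number: 53 = 52 + Z, so Z = 1.
A = 1 and Z = 1 is ¹₁H — a proton.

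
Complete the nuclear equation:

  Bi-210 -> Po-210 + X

beta-minus particle

Conserve mass number: 210 = 210 + A, so A = 0.
Conserve atomic number: 83 = 84 + Z, so Z = -1.
A = 0 and Z = -1 is e⁻ — a beta-minus particle.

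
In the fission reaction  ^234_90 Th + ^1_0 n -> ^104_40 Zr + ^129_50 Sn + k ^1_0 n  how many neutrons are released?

Conserve mass number: 235 = 104 + 129 + k, so k = 235 − 233 = 2.
Check atomic number: 90 = 40 + 50 + 0 = 90. ✓

2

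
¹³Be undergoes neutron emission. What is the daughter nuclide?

Neutron emission: mass number changes by -1, atomic number by +0.
A: 13 − 1 = 12; Z: 4 = 4.
Z = 4 is beryllium, so the daughter is ¹²Be.

Be-12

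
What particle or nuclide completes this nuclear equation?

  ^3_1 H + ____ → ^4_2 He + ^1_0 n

deuteron

Conserve mass number: 3 + A = 4 + 1, so A = 2.
Conserve atomic number: 1 + Z = 2 + 0, so Z = 1.
A = 2 and Z = 1 is ^2_1 H — a deuteron.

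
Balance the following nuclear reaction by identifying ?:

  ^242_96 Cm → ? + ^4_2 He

Conserve mass number: 242 = A + 4, so A = 238.
Conserve atomic number: 96 = Z + 2, so Z = 94.
Z = 94 is plutonium, so the species is ^238_94 Pu.

Pu-238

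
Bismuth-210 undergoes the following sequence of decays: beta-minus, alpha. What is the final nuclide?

Pb-206

Start: (A, Z) = (210, 83).
After β⁻: (210, 84).
After α: (206, 82).
Z = 82 is lead.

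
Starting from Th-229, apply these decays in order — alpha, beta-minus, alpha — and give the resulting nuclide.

Fr-221

Start: (A, Z) = (229, 90).
After α: (225, 88).
After β⁻: (225, 89).
After α: (221, 87).
Z = 87 is francium.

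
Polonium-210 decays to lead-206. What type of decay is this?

alpha decay

ΔA = 206 − 210 = -4; ΔZ = 82 − 84 = -2.
A drops by 4 and Z drops by 2 — the signature of alpha emission.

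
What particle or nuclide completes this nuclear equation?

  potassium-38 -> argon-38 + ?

Conserve mass number: 38 = 38 + A, so A = 0.
Conserve atomic number: 19 = 18 + Z, so Z = 1.
A = 0 and Z = 1 is e⁺ — a positron.

positron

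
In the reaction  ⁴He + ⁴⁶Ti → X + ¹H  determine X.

V-49

Conserve mass number: 4 + 46 = A + 1, so A = 49.
Conserve atomic number: 2 + 22 = Z + 1, so Z = 23.
Z = 23 is vanadium, so the species is ⁴⁹V.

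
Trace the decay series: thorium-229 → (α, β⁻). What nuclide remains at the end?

Ac-225

Start: (A, Z) = (229, 90).
After α: (225, 88).
After β⁻: (225, 89).
Z = 89 is actinium.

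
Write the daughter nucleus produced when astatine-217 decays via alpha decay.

Alpha decay: mass number changes by -4, atomic number by -2.
A: 217 − 4 = 213; Z: 85 − 2 = 83.
Z = 83 is bismuth, so the daughter is bismuth-213.

Bi-213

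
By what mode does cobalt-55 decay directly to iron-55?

beta-plus decay or electron capture

ΔA = 55 − 55 = 0; ΔZ = 26 − 27 = -1.
A is unchanged and Z drops by 1 — a proton has become a neutron (β⁺ emission or electron capture).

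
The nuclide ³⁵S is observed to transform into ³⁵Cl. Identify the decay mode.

beta-minus decay

ΔA = 35 − 35 = 0; ΔZ = 17 − 16 = +1.
A is unchanged and Z rises by 1 — a neutron has become a proton (β⁻ decay).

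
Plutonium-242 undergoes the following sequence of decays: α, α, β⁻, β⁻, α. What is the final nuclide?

Th-230

Start: (A, Z) = (242, 94).
After α: (238, 92).
After α: (234, 90).
After β⁻: (234, 91).
After β⁻: (234, 92).
After α: (230, 90).
Z = 90 is thorium.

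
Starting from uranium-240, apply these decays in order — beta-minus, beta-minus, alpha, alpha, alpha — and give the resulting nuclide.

Ra-228

Start: (A, Z) = (240, 92).
After β⁻: (240, 93).
After β⁻: (240, 94).
After α: (236, 92).
After α: (232, 90).
After α: (228, 88).
Z = 88 is radium.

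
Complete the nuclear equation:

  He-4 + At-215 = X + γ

Fr-219

Conserve mass number: 4 + 215 = A + 0, so A = 219.
Conserve atomic number: 2 + 85 = Z + 0, so Z = 87.
Z = 87 is francium, so the species is Fr-219.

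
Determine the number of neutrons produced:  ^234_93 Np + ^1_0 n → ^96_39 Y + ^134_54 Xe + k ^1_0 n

5

Conserve mass number: 235 = 96 + 134 + k, so k = 235 − 230 = 5.
Check atomic number: 93 = 39 + 54 + 0 = 93. ✓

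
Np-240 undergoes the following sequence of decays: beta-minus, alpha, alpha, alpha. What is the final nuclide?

Start: (A, Z) = (240, 93).
After β⁻: (240, 94).
After α: (236, 92).
After α: (232, 90).
After α: (228, 88).
Z = 88 is radium.

Ra-228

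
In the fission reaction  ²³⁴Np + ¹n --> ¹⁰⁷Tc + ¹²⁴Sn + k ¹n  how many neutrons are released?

4

Conserve mass number: 235 = 107 + 124 + k, so k = 235 − 231 = 4.
Check atomic number: 93 = 43 + 50 + 0 = 93. ✓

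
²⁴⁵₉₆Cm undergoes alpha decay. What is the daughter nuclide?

Pu-241

Alpha decay: mass number changes by -4, atomic number by -2.
A: 245 − 4 = 241; Z: 96 − 2 = 94.
Z = 94 is plutonium, so the daughter is ²⁴¹₉₄Pu.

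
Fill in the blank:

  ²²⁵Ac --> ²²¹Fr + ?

Conserve mass number: 225 = 221 + A, so A = 4.
Conserve atomic number: 89 = 87 + Z, so Z = 2.
A = 4 and Z = 2 is ⁴He — an alpha particle.

alpha particle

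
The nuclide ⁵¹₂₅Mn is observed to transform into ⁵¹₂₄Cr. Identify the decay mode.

ΔA = 51 − 51 = 0; ΔZ = 24 − 25 = -1.
A is unchanged and Z drops by 1 — a proton has become a neutron (β⁺ emission or electron capture).

beta-plus decay or electron capture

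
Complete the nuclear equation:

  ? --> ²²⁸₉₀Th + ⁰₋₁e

Conserve mass number: A = 228 + 0, so A = 228.
Conserve atomic number: Z = 90 − 1, so Z = 89.
Z = 89 is actinium, so the species is ²²⁸₈₉Ac.

Ac-228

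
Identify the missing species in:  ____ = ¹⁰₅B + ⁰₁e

Conserve mass number: A = 10 + 0, so A = 10.
Conserve atomic number: Z = 5 + 1, so Z = 6.
Z = 6 is carbon, so the species is ¹⁰₆C.

C-10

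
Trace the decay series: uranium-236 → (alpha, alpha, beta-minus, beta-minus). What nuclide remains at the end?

Th-228

Start: (A, Z) = (236, 92).
After α: (232, 90).
After α: (228, 88).
After β⁻: (228, 89).
After β⁻: (228, 90).
Z = 90 is thorium.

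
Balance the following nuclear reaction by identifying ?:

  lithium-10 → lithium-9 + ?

Conserve mass number: 10 = 9 + A, so A = 1.
Conserve atomic number: 3 = 3 + Z, so Z = 0.
A = 1 and Z = 0 is neutron — a neutron.

neutron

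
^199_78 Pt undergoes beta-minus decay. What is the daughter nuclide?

Beta-minus decay: mass number changes by +0, atomic number by +1.
A: 199 = 199; Z: 78 + 1 = 79.
Z = 79 is gold, so the daughter is ^199_79 Au.

Au-199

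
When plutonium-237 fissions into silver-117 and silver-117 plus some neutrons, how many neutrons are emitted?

Conserve mass number: 237 = 117 + 117 + k, so k = 237 − 234 = 3.
Check atomic number: 94 = 47 + 47 + 0 = 94. ✓

3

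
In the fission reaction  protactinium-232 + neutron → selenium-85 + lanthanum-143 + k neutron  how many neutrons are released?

5

Conserve mass number: 233 = 85 + 143 + k, so k = 233 − 228 = 5.
Check atomic number: 91 = 34 + 57 + 0 = 91. ✓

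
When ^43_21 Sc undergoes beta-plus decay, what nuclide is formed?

Beta-plus decay: mass number changes by +0, atomic number by -1.
A: 43 = 43; Z: 21 − 1 = 20.
Z = 20 is calcium, so the daughter is ^43_20 Ca.

Ca-43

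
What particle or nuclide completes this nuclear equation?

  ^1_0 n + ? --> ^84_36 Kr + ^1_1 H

Rb-84

Conserve mass number: 1 + A = 84 + 1, so A = 84.
Conserve atomic number: 0 + Z = 36 + 1, so Z = 37.
Z = 37 is rubidium, so the species is ^84_37 Rb.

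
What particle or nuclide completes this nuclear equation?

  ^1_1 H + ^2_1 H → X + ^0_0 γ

He-3

Conserve mass number: 1 + 2 = A + 0, so A = 3.
Conserve atomic number: 1 + 1 = Z + 0, so Z = 2.
Z = 2 is helium, so the species is ^3_2 He.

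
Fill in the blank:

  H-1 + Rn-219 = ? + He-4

Conserve mass number: 1 + 219 = A + 4, so A = 216.
Conserve atomic number: 1 + 86 = Z + 2, so Z = 85.
Z = 85 is astatine, so the species is At-216.

At-216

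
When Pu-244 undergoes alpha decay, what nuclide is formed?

Alpha decay: mass number changes by -4, atomic number by -2.
A: 244 − 4 = 240; Z: 94 − 2 = 92.
Z = 92 is uranium, so the daughter is U-240.

U-240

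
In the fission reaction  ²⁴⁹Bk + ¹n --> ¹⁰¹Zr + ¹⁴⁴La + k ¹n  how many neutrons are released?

Conserve mass number: 250 = 101 + 144 + k, so k = 250 − 245 = 5.
Check atomic number: 97 = 40 + 57 + 0 = 97. ✓

5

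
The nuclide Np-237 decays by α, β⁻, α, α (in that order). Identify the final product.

Ra-225

Start: (A, Z) = (237, 93).
After α: (233, 91).
After β⁻: (233, 92).
After α: (229, 90).
After α: (225, 88).
Z = 88 is radium.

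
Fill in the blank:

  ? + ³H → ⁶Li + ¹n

alpha particle

Conserve mass number: A + 3 = 6 + 1, so A = 4.
Conserve atomic number: Z + 1 = 3 + 0, so Z = 2.
A = 4 and Z = 2 is ⁴He — an alpha particle.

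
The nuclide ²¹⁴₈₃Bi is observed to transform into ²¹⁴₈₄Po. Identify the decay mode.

beta-minus decay

ΔA = 214 − 214 = 0; ΔZ = 84 − 83 = +1.
A is unchanged and Z rises by 1 — a neutron has become a proton (β⁻ decay).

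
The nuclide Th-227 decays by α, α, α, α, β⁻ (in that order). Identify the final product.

Start: (A, Z) = (227, 90).
After α: (223, 88).
After α: (219, 86).
After α: (215, 84).
After α: (211, 82).
After β⁻: (211, 83).
Z = 83 is bismuth.

Bi-211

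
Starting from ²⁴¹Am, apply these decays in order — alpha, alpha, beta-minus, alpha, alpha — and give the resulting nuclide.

Start: (A, Z) = (241, 95).
After α: (237, 93).
After α: (233, 91).
After β⁻: (233, 92).
After α: (229, 90).
After α: (225, 88).
Z = 88 is radium.

Ra-225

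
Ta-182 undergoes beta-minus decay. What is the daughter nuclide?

Beta-minus decay: mass number changes by +0, atomic number by +1.
A: 182 = 182; Z: 73 + 1 = 74.
Z = 74 is tungsten, so the daughter is W-182.

W-182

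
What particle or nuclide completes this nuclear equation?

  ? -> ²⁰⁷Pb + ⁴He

Conserve mass number: A = 207 + 4, so A = 211.
Conserve atomic number: Z = 82 + 2, so Z = 84.
Z = 84 is polonium, so the species is ²¹¹Po.

Po-211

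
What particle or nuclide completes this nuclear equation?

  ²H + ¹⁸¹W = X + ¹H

W-182

Conserve mass number: 2 + 181 = A + 1, so A = 182.
Conserve atomic number: 1 + 74 = Z + 1, so Z = 74.
Z = 74 is tungsten, so the species is ¹⁸²W.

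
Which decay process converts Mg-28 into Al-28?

ΔA = 28 − 28 = 0; ΔZ = 13 − 12 = +1.
A is unchanged and Z rises by 1 — a neutron has become a proton (β⁻ decay).

beta-minus decay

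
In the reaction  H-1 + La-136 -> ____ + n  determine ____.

Conserve mass number: 1 + 136 = A + 1, so A = 136.
Conserve atomic number: 1 + 57 = Z + 0, so Z = 58.
Z = 58 is cerium, so the species is Ce-136.

Ce-136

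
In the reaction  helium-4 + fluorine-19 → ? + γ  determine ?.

Conserve mass number: 4 + 19 = A + 0, so A = 23.
Conserve atomic number: 2 + 9 = Z + 0, so Z = 11.
Z = 11 is sodium, so the species is sodium-23.

Na-23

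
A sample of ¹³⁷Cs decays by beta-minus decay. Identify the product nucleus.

Ba-137

Beta-minus decay: mass number changes by +0, atomic number by +1.
A: 137 = 137; Z: 55 + 1 = 56.
Z = 56 is barium, so the daughter is ¹³⁷Ba.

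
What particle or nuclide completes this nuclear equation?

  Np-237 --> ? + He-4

Pa-233

Conserve mass number: 237 = A + 4, so A = 233.
Conserve atomic number: 93 = Z + 2, so Z = 91.
Z = 91 is protactinium, so the species is Pa-233.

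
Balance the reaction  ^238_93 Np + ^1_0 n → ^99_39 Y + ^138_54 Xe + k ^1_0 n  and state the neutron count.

Conserve mass number: 239 = 99 + 138 + k, so k = 239 − 237 = 2.
Check atomic number: 93 = 39 + 54 + 0 = 93. ✓

2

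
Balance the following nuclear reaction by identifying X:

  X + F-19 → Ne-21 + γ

Conserve mass number: A + 19 = 21 + 0, so A = 2.
Conserve atomic number: Z + 9 = 10 + 0, so Z = 1.
A = 2 and Z = 1 is H-2 — a deuteron.

deuteron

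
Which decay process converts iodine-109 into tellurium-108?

proton emission

ΔA = 108 − 109 = -1; ΔZ = 52 − 53 = -1.
A drops by 1 and Z drops by 1 — a proton was emitted.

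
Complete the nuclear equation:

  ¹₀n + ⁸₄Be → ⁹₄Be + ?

gamma ray

Conserve mass number: 1 + 8 = 9 + A, so A = 0.
Conserve atomic number: 0 + 4 = 4 + Z, so Z = 0.
A = 0 and Z = 0 is ⁰₀γ — a gamma ray.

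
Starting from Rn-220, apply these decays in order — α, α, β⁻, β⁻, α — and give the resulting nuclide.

Pb-208

Start: (A, Z) = (220, 86).
After α: (216, 84).
After α: (212, 82).
After β⁻: (212, 83).
After β⁻: (212, 84).
After α: (208, 82).
Z = 82 is lead.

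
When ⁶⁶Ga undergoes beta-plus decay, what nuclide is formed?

Zn-66

Beta-plus decay: mass number changes by +0, atomic number by -1.
A: 66 = 66; Z: 31 − 1 = 30.
Z = 30 is zinc, so the daughter is ⁶⁶Zn.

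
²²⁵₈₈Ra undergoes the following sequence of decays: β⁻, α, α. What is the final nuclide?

At-217

Start: (A, Z) = (225, 88).
After β⁻: (225, 89).
After α: (221, 87).
After α: (217, 85).
Z = 85 is astatine.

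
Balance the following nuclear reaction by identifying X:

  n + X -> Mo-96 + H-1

Conserve mass number: 1 + A = 96 + 1, so A = 96.
Conserve atomic number: 0 + Z = 42 + 1, so Z = 43.
Z = 43 is technetium, so the species is Tc-96.

Tc-96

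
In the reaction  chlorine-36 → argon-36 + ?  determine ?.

Conserve mass number: 36 = 36 + A, so A = 0.
Conserve atomic number: 17 = 18 + Z, so Z = -1.
A = 0 and Z = -1 is e⁻ — a beta-minus particle.

beta-minus particle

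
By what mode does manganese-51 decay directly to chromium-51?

ΔA = 51 − 51 = 0; ΔZ = 24 − 25 = -1.
A is unchanged and Z drops by 1 — a proton has become a neutron (β⁺ emission or electron capture).

beta-plus decay or electron capture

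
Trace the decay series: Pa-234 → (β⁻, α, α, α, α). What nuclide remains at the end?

Po-218

Start: (A, Z) = (234, 91).
After β⁻: (234, 92).
After α: (230, 90).
After α: (226, 88).
After α: (222, 86).
After α: (218, 84).
Z = 84 is polonium.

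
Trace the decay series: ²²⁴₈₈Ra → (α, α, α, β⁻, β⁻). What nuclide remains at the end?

Start: (A, Z) = (224, 88).
After α: (220, 86).
After α: (216, 84).
After α: (212, 82).
After β⁻: (212, 83).
After β⁻: (212, 84).
Z = 84 is polonium.

Po-212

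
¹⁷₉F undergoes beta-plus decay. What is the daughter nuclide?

O-17

Beta-plus decay: mass number changes by +0, atomic number by -1.
A: 17 = 17; Z: 9 − 1 = 8.
Z = 8 is oxygen, so the daughter is ¹⁷₈O.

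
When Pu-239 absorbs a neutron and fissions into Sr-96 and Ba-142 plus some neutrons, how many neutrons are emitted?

2

Conserve mass number: 240 = 96 + 142 + k, so k = 240 − 238 = 2.
Check atomic number: 94 = 38 + 56 + 0 = 94. ✓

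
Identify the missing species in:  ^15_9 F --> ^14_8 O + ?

Conserve mass number: 15 = 14 + A, so A = 1.
Conserve atomic number: 9 = 8 + Z, so Z = 1.
A = 1 and Z = 1 is ^1_1 H — a proton.

proton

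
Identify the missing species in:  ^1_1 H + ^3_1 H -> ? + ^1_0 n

He-3

Conserve mass number: 1 + 3 = A + 1, so A = 3.
Conserve atomic number: 1 + 1 = Z + 0, so Z = 2.
Z = 2 is helium, so the species is ^3_2 He.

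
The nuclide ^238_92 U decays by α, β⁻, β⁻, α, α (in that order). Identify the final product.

Ra-226

Start: (A, Z) = (238, 92).
After α: (234, 90).
After β⁻: (234, 91).
After β⁻: (234, 92).
After α: (230, 90).
After α: (226, 88).
Z = 88 is radium.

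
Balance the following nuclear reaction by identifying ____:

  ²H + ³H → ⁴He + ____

Conserve mass number: 2 + 3 = 4 + A, so A = 1.
Conserve atomic number: 1 + 1 = 2 + Z, so Z = 0.
A = 1 and Z = 0 is ¹n — a neutron.

neutron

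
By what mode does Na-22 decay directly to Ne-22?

ΔA = 22 − 22 = 0; ΔZ = 10 − 11 = -1.
A is unchanged and Z drops by 1 — a proton has become a neutron (β⁺ emission or electron capture).

beta-plus decay or electron capture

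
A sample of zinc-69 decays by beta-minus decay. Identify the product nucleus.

Beta-minus decay: mass number changes by +0, atomic number by +1.
A: 69 = 69; Z: 30 + 1 = 31.
Z = 31 is gallium, so the daughter is gallium-69.

Ga-69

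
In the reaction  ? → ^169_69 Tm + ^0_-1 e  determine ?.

Er-169

Conserve mass number: A = 169 + 0, so A = 169.
Conserve atomic number: Z = 69 − 1, so Z = 68.
Z = 68 is erbium, so the species is ^169_68 Er.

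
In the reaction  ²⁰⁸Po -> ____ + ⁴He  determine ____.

Conserve mass number: 208 = A + 4, so A = 204.
Conserve atomic number: 84 = Z + 2, so Z = 82.
Z = 82 is lead, so the species is ²⁰⁴Pb.

Pb-204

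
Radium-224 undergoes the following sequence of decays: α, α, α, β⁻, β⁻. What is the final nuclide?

Start: (A, Z) = (224, 88).
After α: (220, 86).
After α: (216, 84).
After α: (212, 82).
After β⁻: (212, 83).
After β⁻: (212, 84).
Z = 84 is polonium.

Po-212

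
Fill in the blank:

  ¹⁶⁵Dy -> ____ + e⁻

Ho-165

Conserve mass number: 165 = A + 0, so A = 165.
Conserve atomic number: 66 = Z − 1, so Z = 67.
Z = 67 is holmium, so the species is ¹⁶⁵Ho.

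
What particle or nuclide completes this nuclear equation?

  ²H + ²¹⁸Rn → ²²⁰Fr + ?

gamma ray

Conserve mass number: 2 + 218 = 220 + A, so A = 0.
Conserve atomic number: 1 + 86 = 87 + Z, so Z = 0.
A = 0 and Z = 0 is γ — a gamma ray.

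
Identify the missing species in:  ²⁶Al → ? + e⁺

Conserve mass number: 26 = A + 0, so A = 26.
Conserve atomic number: 13 = Z + 1, so Z = 12.
Z = 12 is magnesium, so the species is ²⁶Mg.

Mg-26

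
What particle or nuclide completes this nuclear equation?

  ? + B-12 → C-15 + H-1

Conserve mass number: A + 12 = 15 + 1, so A = 4.
Conserve atomic number: Z + 5 = 6 + 1, so Z = 2.
A = 4 and Z = 2 is He-4 — an alpha particle.

alpha particle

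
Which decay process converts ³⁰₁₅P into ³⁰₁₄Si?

ΔA = 30 − 30 = 0; ΔZ = 14 − 15 = -1.
A is unchanged and Z drops by 1 — a proton has become a neutron (β⁺ emission or electron capture).

beta-plus decay or electron capture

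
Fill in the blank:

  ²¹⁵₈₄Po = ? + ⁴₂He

Conserve mass number: 215 = A + 4, so A = 211.
Conserve atomic number: 84 = Z + 2, so Z = 82.
Z = 82 is lead, so the species is ²¹¹₈₂Pb.

Pb-211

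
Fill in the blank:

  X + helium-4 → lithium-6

deuteron

Conserve mass number: A + 4 = 6, so A = 2.
Conserve atomic number: Z + 2 = 3, so Z = 1.
A = 2 and Z = 1 is hydrogen-2 — a deuteron.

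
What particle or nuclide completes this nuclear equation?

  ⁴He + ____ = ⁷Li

triton

Conserve mass number: 4 + A = 7, so A = 3.
Conserve atomic number: 2 + Z = 3, so Z = 1.
A = 3 and Z = 1 is ³H — a triton.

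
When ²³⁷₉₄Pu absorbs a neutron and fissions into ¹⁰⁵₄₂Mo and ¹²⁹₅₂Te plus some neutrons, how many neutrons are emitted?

4

Conserve mass number: 238 = 105 + 129 + k, so k = 238 − 234 = 4.
Check atomic number: 94 = 42 + 52 + 0 = 94. ✓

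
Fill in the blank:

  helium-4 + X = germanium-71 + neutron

Zn-68

Conserve mass number: 4 + A = 71 + 1, so A = 68.
Conserve atomic number: 2 + Z = 32 + 0, so Z = 30.
Z = 30 is zinc, so the species is zinc-68.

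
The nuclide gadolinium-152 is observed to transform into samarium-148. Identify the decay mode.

alpha decay

ΔA = 148 − 152 = -4; ΔZ = 62 − 64 = -2.
A drops by 4 and Z drops by 2 — the signature of alpha emission.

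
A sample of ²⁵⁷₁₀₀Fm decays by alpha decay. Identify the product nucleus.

Cf-253

Alpha decay: mass number changes by -4, atomic number by -2.
A: 257 − 4 = 253; Z: 100 − 2 = 98.
Z = 98 is californium, so the daughter is ²⁵³₉₈Cf.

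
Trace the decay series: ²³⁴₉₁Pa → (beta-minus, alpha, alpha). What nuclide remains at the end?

Ra-226

Start: (A, Z) = (234, 91).
After β⁻: (234, 92).
After α: (230, 90).
After α: (226, 88).
Z = 88 is radium.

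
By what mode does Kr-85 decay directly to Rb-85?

ΔA = 85 − 85 = 0; ΔZ = 37 − 36 = +1.
A is unchanged and Z rises by 1 — a neutron has become a proton (β⁻ decay).

beta-minus decay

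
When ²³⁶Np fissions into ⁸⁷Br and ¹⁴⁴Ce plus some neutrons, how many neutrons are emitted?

5

Conserve mass number: 236 = 87 + 144 + k, so k = 236 − 231 = 5.
Check atomic number: 93 = 35 + 58 + 0 = 93. ✓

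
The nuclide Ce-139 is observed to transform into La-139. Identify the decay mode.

ΔA = 139 − 139 = 0; ΔZ = 57 − 58 = -1.
A is unchanged and Z drops by 1 — a proton has become a neutron (β⁺ emission or electron capture).

beta-plus decay or electron capture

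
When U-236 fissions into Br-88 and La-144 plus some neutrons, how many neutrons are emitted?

Conserve mass number: 236 = 88 + 144 + k, so k = 236 − 232 = 4.
Check atomic number: 92 = 35 + 57 + 0 = 92. ✓

4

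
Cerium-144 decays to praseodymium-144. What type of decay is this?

ΔA = 144 − 144 = 0; ΔZ = 59 − 58 = +1.
A is unchanged and Z rises by 1 — a neutron has become a proton (β⁻ decay).

beta-minus decay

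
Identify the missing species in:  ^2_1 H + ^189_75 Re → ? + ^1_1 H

Re-190

Conserve mass number: 2 + 189 = A + 1, so A = 190.
Conserve atomic number: 1 + 75 = Z + 1, so Z = 75.
Z = 75 is rhenium, so the species is ^190_75 Re.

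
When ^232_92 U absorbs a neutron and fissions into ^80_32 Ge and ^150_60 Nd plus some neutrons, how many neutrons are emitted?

Conserve mass number: 233 = 80 + 150 + k, so k = 233 − 230 = 3.
Check atomic number: 92 = 32 + 60 + 0 = 92. ✓

3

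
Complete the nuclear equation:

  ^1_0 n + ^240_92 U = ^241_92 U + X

Conserve mass number: 1 + 240 = 241 + A, so A = 0.
Conserve atomic number: 0 + 92 = 92 + Z, so Z = 0.
A = 0 and Z = 0 is ^0_0 γ — a gamma ray.

gamma ray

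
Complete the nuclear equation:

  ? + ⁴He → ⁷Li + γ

Conserve mass number: A + 4 = 7 + 0, so A = 3.
Conserve atomic number: Z + 2 = 3 + 0, so Z = 1.
A = 3 and Z = 1 is ³H — a triton.

triton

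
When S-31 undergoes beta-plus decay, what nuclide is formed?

P-31

Beta-plus decay: mass number changes by +0, atomic number by -1.
A: 31 = 31; Z: 16 − 1 = 15.
Z = 15 is phosphorus, so the daughter is P-31.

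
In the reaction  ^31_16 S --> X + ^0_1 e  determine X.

P-31

Conserve mass number: 31 = A + 0, so A = 31.
Conserve atomic number: 16 = Z + 1, so Z = 15.
Z = 15 is phosphorus, so the species is ^31_15 P.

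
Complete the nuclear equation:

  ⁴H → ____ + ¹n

H-3

Conserve mass number: 4 = A + 1, so A = 3.
Conserve atomic number: 1 = Z + 0, so Z = 1.
A = 3 and Z = 1 is ³H — a triton.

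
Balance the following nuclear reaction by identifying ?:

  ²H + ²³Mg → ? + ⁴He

Conserve mass number: 2 + 23 = A + 4, so A = 21.
Conserve atomic number: 1 + 12 = Z + 2, so Z = 11.
Z = 11 is sodium, so the species is ²¹Na.

Na-21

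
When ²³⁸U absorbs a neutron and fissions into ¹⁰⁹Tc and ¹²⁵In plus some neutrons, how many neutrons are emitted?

5

Conserve mass number: 239 = 109 + 125 + k, so k = 239 − 234 = 5.
Check atomic number: 92 = 43 + 49 + 0 = 92. ✓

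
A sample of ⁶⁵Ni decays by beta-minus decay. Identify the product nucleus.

Beta-minus decay: mass number changes by +0, atomic number by +1.
A: 65 = 65; Z: 28 + 1 = 29.
Z = 29 is copper, so the daughter is ⁶⁵Cu.

Cu-65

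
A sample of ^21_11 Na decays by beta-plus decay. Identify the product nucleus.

Ne-21

Beta-plus decay: mass number changes by +0, atomic number by -1.
A: 21 = 21; Z: 11 − 1 = 10.
Z = 10 is neon, so the daughter is ^21_10 Ne.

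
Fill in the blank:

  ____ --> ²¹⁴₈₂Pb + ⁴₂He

Conserve mass number: A = 214 + 4, so A = 218.
Conserve atomic number: Z = 82 + 2, so Z = 84.
Z = 84 is polonium, so the species is ²¹⁸₈₄Po.

Po-218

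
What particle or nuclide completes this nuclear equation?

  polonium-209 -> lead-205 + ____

alpha particle

Conserve mass number: 209 = 205 + A, so A = 4.
Conserve atomic number: 84 = 82 + Z, so Z = 2.
A = 4 and Z = 2 is helium-4 — an alpha particle.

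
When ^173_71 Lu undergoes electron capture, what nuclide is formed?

Yb-173

Electron capture: mass number changes by +0, atomic number by -1.
A: 173 = 173; Z: 71 − 1 = 70.
Z = 70 is ytterbium, so the daughter is ^173_70 Yb.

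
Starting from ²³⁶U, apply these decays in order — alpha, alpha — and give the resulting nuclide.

Start: (A, Z) = (236, 92).
After α: (232, 90).
After α: (228, 88).
Z = 88 is radium.

Ra-228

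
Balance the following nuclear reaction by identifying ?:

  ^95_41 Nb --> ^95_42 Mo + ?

Conserve mass number: 95 = 95 + A, so A = 0.
Conserve atomic number: 41 = 42 + Z, so Z = -1.
A = 0 and Z = -1 is ^0_-1 e — a beta-minus particle.

beta-minus particle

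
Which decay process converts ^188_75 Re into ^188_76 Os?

beta-minus decay

ΔA = 188 − 188 = 0; ΔZ = 76 − 75 = +1.
A is unchanged and Z rises by 1 — a neutron has become a proton (β⁻ decay).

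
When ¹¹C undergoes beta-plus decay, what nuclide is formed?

Beta-plus decay: mass number changes by +0, atomic number by -1.
A: 11 = 11; Z: 6 − 1 = 5.
Z = 5 is boron, so the daughter is ¹¹B.

B-11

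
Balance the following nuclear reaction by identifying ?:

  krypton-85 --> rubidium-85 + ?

beta-minus particle

Conserve mass number: 85 = 85 + A, so A = 0.
Conserve atomic number: 36 = 37 + Z, so Z = -1.
A = 0 and Z = -1 is e⁻ — a beta-minus particle.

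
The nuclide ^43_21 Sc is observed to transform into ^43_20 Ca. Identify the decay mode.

ΔA = 43 − 43 = 0; ΔZ = 20 − 21 = -1.
A is unchanged and Z drops by 1 — a proton has become a neutron (β⁺ emission or electron capture).

beta-plus decay or electron capture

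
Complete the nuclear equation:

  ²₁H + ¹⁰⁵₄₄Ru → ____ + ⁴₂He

Tc-103

Conserve mass number: 2 + 105 = A + 4, so A = 103.
Conserve atomic number: 1 + 44 = Z + 2, so Z = 43.
Z = 43 is technetium, so the species is ¹⁰³₄₃Tc.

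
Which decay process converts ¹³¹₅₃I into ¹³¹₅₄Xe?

ΔA = 131 − 131 = 0; ΔZ = 54 − 53 = +1.
A is unchanged and Z rises by 1 — a neutron has become a proton (β⁻ decay).

beta-minus decay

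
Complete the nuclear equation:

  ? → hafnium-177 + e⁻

Conserve mass number: A = 177 + 0, so A = 177.
Conserve atomic number: Z = 72 − 1, so Z = 71.
Z = 71 is lutetium, so the species is lutetium-177.

Lu-177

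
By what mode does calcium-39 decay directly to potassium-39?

ΔA = 39 − 39 = 0; ΔZ = 19 − 20 = -1.
A is unchanged and Z drops by 1 — a proton has become a neutron (β⁺ emission or electron capture).

beta-plus decay or electron capture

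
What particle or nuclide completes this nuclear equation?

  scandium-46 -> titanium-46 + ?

Conserve mass number: 46 = 46 + A, so A = 0.
Conserve atomic number: 21 = 22 + Z, so Z = -1.
A = 0 and Z = -1 is e⁻ — a beta-minus particle.

beta-minus particle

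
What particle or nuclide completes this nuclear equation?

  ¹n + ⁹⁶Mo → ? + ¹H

Nb-96

Conserve mass number: 1 + 96 = A + 1, so A = 96.
Conserve atomic number: 0 + 42 = Z + 1, so Z = 41.
Z = 41 is niobium, so the species is ⁹⁶Nb.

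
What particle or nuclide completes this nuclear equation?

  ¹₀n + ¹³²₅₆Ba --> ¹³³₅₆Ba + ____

Conserve mass number: 1 + 132 = 133 + A, so A = 0.
Conserve atomic number: 0 + 56 = 56 + Z, so Z = 0.
A = 0 and Z = 0 is ⁰₀γ — a gamma ray.

gamma ray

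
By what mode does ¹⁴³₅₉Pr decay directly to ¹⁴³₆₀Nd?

beta-minus decay

ΔA = 143 − 143 = 0; ΔZ = 60 − 59 = +1.
A is unchanged and Z rises by 1 — a neutron has become a proton (β⁻ decay).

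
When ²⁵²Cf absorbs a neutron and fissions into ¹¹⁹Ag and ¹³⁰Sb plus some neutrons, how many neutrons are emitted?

Conserve mass number: 253 = 119 + 130 + k, so k = 253 − 249 = 4.
Check atomic number: 98 = 47 + 51 + 0 = 98. ✓

4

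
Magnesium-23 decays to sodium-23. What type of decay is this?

beta-plus decay or electron capture

ΔA = 23 − 23 = 0; ΔZ = 11 − 12 = -1.
A is unchanged and Z drops by 1 — a proton has become a neutron (β⁺ emission or electron capture).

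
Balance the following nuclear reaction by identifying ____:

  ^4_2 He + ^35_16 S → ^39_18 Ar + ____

gamma ray

Conserve mass number: 4 + 35 = 39 + A, so A = 0.
Conserve atomic number: 2 + 16 = 18 + Z, so Z = 0.
A = 0 and Z = 0 is ^0_0 γ — a gamma ray.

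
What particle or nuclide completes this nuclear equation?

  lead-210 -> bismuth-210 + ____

beta-minus particle

Conserve mass number: 210 = 210 + A, so A = 0.
Conserve atomic number: 82 = 83 + Z, so Z = -1.
A = 0 and Z = -1 is e⁻ — a beta-minus particle.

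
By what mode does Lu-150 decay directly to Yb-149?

proton emission

ΔA = 149 − 150 = -1; ΔZ = 70 − 71 = -1.
A drops by 1 and Z drops by 1 — a proton was emitted.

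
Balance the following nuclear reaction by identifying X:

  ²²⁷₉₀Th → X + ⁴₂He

Ra-223

Conserve mass number: 227 = A + 4, so A = 223.
Conserve atomic number: 90 = Z + 2, so Z = 88.
Z = 88 is radium, so the species is ²²³₈₈Ra.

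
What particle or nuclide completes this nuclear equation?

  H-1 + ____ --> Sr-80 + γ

Rb-79

Conserve mass number: 1 + A = 80 + 0, so A = 79.
Conserve atomic number: 1 + Z = 38 + 0, so Z = 37.
Z = 37 is rubidium, so the species is Rb-79.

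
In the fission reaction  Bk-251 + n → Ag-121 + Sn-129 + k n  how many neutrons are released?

Conserve mass number: 252 = 121 + 129 + k, so k = 252 − 250 = 2.
Check atomic number: 97 = 47 + 50 + 0 = 97. ✓

2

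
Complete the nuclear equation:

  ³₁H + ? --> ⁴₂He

proton

Conserve mass number: 3 + A = 4, so A = 1.
Conserve atomic number: 1 + Z = 2, so Z = 1.
A = 1 and Z = 1 is ¹₁H — a proton.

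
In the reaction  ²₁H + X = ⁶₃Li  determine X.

alpha particle

Conserve mass number: 2 + A = 6, so A = 4.
Conserve atomic number: 1 + Z = 3, so Z = 2.
A = 4 and Z = 2 is ⁴₂He — an alpha particle.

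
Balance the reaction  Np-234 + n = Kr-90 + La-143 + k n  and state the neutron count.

2

Conserve mass number: 235 = 90 + 143 + k, so k = 235 − 233 = 2.
Check atomic number: 93 = 36 + 57 + 0 = 93. ✓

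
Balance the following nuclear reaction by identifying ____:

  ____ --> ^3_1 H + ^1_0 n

Conserve mass number: A = 3 + 1, so A = 4.
Conserve atomic number: Z = 1 + 0, so Z = 1.
Z = 1 is hydrogen, so the species is ^4_1 H.

H-4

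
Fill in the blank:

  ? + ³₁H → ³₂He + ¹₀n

proton

Conserve mass number: A + 3 = 3 + 1, so A = 1.
Conserve atomic number: Z + 1 = 2 + 0, so Z = 1.
A = 1 and Z = 1 is ¹₁H — a proton.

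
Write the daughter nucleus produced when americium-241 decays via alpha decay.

Alpha decay: mass number changes by -4, atomic number by -2.
A: 241 − 4 = 237; Z: 95 − 2 = 93.
Z = 93 is neptunium, so the daughter is neptunium-237.

Np-237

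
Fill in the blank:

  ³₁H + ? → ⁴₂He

Conserve mass number: 3 + A = 4, so A = 1.
Conserve atomic number: 1 + Z = 2, so Z = 1.
A = 1 and Z = 1 is ¹₁H — a proton.

proton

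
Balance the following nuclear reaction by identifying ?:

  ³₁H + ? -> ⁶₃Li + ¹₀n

alpha particle

Conserve mass number: 3 + A = 6 + 1, so A = 4.
Conserve atomic number: 1 + Z = 3 + 0, so Z = 2.
A = 4 and Z = 2 is ⁴₂He — an alpha particle.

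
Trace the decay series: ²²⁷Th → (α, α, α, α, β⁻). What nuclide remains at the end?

Start: (A, Z) = (227, 90).
After α: (223, 88).
After α: (219, 86).
After α: (215, 84).
After α: (211, 82).
After β⁻: (211, 83).
Z = 83 is bismuth.

Bi-211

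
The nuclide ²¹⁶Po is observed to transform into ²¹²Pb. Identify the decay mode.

alpha decay

ΔA = 212 − 216 = -4; ΔZ = 82 − 84 = -2.
A drops by 4 and Z drops by 2 — the signature of alpha emission.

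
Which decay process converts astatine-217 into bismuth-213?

ΔA = 213 − 217 = -4; ΔZ = 83 − 85 = -2.
A drops by 4 and Z drops by 2 — the signature of alpha emission.

alpha decay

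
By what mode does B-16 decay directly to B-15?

ΔA = 15 − 16 = -1; ΔZ = 5 − 5 = +0.
A drops by 1 with Z unchanged — a neutron was emitted.

neutron emission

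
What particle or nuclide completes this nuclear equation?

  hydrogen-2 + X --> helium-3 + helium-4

Li-5

Conserve mass number: 2 + A = 3 + 4, so A = 5.
Conserve atomic number: 1 + Z = 2 + 2, so Z = 3.
Z = 3 is lithium, so the species is lithium-5.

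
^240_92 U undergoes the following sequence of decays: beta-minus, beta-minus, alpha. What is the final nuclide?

U-236

Start: (A, Z) = (240, 92).
After β⁻: (240, 93).
After β⁻: (240, 94).
After α: (236, 92).
Z = 92 is uranium.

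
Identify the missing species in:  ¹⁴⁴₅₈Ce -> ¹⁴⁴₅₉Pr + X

beta-minus particle

Conserve mass number: 144 = 144 + A, so A = 0.
Conserve atomic number: 58 = 59 + Z, so Z = -1.
A = 0 and Z = -1 is ⁰₋₁e — a beta-minus particle.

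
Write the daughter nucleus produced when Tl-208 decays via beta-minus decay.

Pb-208

Beta-minus decay: mass number changes by +0, atomic number by +1.
A: 208 = 208; Z: 81 + 1 = 82.
Z = 82 is lead, so the daughter is Pb-208.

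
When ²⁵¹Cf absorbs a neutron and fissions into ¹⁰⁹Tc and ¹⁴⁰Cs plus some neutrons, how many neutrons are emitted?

3

Conserve mass number: 252 = 109 + 140 + k, so k = 252 − 249 = 3.
Check atomic number: 98 = 43 + 55 + 0 = 98. ✓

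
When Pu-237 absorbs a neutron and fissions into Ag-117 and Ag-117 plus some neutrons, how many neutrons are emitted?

4

Conserve mass number: 238 = 117 + 117 + k, so k = 238 − 234 = 4.
Check atomic number: 94 = 47 + 47 + 0 = 94. ✓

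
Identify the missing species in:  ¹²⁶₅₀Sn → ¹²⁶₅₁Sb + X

beta-minus particle

Conserve mass number: 126 = 126 + A, so A = 0.
Conserve atomic number: 50 = 51 + Z, so Z = -1.
A = 0 and Z = -1 is ⁰₋₁e — a beta-minus particle.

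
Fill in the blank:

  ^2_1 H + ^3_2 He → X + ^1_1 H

Conserve mass number: 2 + 3 = A + 1, so A = 4.
Conserve atomic number: 1 + 2 = Z + 1, so Z = 2.
A = 4 and Z = 2 is ^4_2 He — an alpha particle.

He-4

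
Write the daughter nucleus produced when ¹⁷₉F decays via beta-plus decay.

Beta-plus decay: mass number changes by +0, atomic number by -1.
A: 17 = 17; Z: 9 − 1 = 8.
Z = 8 is oxygen, so the daughter is ¹⁷₈O.

O-17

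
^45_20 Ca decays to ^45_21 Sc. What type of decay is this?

ΔA = 45 − 45 = 0; ΔZ = 21 − 20 = +1.
A is unchanged and Z rises by 1 — a neutron has become a proton (β⁻ decay).

beta-minus decay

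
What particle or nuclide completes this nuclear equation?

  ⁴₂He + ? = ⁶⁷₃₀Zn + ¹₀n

Ni-64

Conserve mass number: 4 + A = 67 + 1, so A = 64.
Conserve atomic number: 2 + Z = 30 + 0, so Z = 28.
Z = 28 is nickel, so the species is ⁶⁴₂₈Ni.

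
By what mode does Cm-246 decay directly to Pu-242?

alpha decay

ΔA = 242 − 246 = -4; ΔZ = 94 − 96 = -2.
A drops by 4 and Z drops by 2 — the signature of alpha emission.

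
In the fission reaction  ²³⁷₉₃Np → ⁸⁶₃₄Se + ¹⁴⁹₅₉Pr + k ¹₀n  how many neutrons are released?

Conserve mass number: 237 = 86 + 149 + k, so k = 237 − 235 = 2.
Check atomic number: 93 = 34 + 59 + 0 = 93. ✓

2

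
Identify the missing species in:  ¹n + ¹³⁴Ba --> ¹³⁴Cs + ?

proton

Conserve mass number: 1 + 134 = 134 + A, so A = 1.
Conserve atomic number: 0 + 56 = 55 + Z, so Z = 1.
A = 1 and Z = 1 is ¹H — a proton.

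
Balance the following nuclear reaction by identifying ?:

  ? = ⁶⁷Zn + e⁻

Conserve mass number: A = 67 + 0, so A = 67.
Conserve atomic number: Z = 30 − 1, so Z = 29.
Z = 29 is copper, so the species is ⁶⁷Cu.

Cu-67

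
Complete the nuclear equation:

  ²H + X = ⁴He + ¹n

triton

Conserve mass number: 2 + A = 4 + 1, so A = 3.
Conserve atomic number: 1 + Z = 2 + 0, so Z = 1.
A = 3 and Z = 1 is ³H — a triton.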